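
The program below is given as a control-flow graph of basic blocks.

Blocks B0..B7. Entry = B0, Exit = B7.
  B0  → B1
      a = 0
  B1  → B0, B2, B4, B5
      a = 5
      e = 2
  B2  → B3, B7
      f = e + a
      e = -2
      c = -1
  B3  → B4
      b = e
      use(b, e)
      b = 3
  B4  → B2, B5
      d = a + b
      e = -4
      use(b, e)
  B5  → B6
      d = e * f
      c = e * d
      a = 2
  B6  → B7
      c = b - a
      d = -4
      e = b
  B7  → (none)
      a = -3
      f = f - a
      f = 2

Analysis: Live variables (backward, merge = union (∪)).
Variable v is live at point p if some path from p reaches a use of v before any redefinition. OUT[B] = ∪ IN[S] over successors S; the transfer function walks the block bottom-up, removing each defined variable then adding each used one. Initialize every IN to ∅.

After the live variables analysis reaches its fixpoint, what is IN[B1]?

Answer: {b, f}

Trace:
Fixpoint table:
  B0: | IN={b, f} | OUT={b, f}
  B1: | IN={b, f} | OUT={a, b, e, f}
  B2: | IN={a, e} | OUT={a, e, f}
  B3: | IN={a, e, f} | OUT={a, b, f}
  B4: | IN={a, b, f} | OUT={a, b, e, f}
  B5: | IN={b, e, f} | OUT={a, b, f}
  B6: | IN={a, b, f} | OUT={f}
  B7: | IN={f} | OUT={}

Merge at B1: OUT[B1] = IN[B0] ⊔ IN[B2] ⊔ IN[B4] ⊔ IN[B5] = {a, b, e, f}
Applying B1's transfer function to that OUT value gives IN[B1] (row B1 above).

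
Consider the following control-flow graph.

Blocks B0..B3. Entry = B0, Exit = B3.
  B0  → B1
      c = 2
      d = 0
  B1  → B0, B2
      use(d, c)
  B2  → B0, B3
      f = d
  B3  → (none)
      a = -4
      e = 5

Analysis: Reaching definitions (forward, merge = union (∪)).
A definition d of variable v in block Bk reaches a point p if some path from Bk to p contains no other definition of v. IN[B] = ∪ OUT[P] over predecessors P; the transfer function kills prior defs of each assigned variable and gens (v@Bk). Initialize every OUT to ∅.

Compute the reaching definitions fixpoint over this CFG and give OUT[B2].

Converged values:
  B0:   IN={c@B0, d@B0, f@B2}   OUT={c@B0, d@B0, f@B2}
  B1:   IN={c@B0, d@B0, f@B2}   OUT={c@B0, d@B0, f@B2}
  B2:   IN={c@B0, d@B0, f@B2}   OUT={c@B0, d@B0, f@B2}
  B3:   IN={c@B0, d@B0, f@B2}   OUT={a@B3, c@B0, d@B0, e@B3, f@B2}

Merge at B2: IN[B2] = OUT[B1] = {c@B0, d@B0, f@B2}
Applying B2's transfer function to that IN value gives OUT[B2] (row B2 above).

Answer: {c@B0, d@B0, f@B2}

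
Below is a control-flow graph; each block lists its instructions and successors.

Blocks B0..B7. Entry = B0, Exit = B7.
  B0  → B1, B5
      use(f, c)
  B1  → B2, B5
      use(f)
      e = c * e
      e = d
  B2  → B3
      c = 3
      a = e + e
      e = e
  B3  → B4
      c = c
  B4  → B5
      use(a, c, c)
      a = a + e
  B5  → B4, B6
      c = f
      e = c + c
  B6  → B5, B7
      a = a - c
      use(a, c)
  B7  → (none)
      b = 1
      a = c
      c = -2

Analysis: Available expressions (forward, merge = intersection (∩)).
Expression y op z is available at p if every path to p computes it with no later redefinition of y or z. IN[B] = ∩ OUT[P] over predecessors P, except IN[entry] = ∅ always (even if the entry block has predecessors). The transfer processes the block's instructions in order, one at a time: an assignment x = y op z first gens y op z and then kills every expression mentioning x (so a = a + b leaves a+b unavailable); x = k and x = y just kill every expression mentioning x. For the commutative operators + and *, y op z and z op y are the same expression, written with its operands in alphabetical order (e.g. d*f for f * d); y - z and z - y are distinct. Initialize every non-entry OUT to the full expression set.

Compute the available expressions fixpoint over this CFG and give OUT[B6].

Answer: {c+c}

Trace:
Per-block solution:
  B0: | IN={} | OUT={}
  B1: | IN={} | OUT={}
  B2: | IN={} | OUT={}
  B3: | IN={} | OUT={}
  B4: | IN={} | OUT={}
  B5: | IN={} | OUT={c+c}
  B6: | IN={c+c} | OUT={c+c}
  B7: | IN={c+c} | OUT={}

Merge at B6: IN[B6] = OUT[B5] = {c+c}
Applying B6's transfer function to that IN value gives OUT[B6] (row B6 above).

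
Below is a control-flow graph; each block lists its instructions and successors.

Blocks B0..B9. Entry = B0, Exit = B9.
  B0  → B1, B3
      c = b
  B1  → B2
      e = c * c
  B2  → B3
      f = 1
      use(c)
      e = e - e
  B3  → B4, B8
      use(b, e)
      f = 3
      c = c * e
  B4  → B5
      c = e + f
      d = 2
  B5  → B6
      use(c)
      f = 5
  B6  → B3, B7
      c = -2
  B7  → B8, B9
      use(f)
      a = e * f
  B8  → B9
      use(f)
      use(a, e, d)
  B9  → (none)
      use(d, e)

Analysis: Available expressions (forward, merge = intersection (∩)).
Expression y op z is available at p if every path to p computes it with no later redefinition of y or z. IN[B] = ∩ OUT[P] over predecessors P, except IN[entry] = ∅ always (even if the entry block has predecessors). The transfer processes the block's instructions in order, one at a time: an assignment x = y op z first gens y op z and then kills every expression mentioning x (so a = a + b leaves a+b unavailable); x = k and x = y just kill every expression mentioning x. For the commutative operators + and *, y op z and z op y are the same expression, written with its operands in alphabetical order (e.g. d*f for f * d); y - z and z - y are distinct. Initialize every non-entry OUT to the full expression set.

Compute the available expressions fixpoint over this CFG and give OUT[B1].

Answer: {c*c}

Derivation:
Converged values:
  B0:  IN={}  OUT={}
  B1:  IN={}  OUT={c*c}
  B2:  IN={c*c}  OUT={c*c}
  B3:  IN={}  OUT={}
  B4:  IN={}  OUT={e+f}
  B5:  IN={e+f}  OUT={}
  B6:  IN={}  OUT={}
  B7:  IN={}  OUT={e*f}
  B8:  IN={}  OUT={}
  B9:  IN={}  OUT={}

Merge at B1: IN[B1] = OUT[B0] = {}
Applying B1's transfer function to that IN value gives OUT[B1] (row B1 above).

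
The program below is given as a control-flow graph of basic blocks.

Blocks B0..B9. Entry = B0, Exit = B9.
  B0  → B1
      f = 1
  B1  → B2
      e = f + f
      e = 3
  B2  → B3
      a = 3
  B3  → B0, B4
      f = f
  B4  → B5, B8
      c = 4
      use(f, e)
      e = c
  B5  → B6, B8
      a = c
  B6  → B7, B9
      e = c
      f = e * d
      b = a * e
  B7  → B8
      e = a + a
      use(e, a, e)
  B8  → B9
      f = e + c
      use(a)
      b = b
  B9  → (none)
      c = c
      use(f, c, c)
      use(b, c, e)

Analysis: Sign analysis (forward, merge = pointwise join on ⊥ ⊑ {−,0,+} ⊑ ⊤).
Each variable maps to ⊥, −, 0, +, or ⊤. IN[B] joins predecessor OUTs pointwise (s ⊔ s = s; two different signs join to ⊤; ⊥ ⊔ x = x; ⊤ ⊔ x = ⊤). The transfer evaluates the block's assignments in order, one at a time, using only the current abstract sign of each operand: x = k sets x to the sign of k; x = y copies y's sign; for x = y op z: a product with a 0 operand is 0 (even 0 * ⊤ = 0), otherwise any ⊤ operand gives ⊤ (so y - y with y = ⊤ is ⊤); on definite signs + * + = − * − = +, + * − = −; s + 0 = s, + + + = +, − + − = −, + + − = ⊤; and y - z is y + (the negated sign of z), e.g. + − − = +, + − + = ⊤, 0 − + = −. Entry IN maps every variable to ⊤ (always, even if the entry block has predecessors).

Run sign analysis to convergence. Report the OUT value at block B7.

Answer: {a: +, b: +, c: +, d: ⊤, e: +, f: ⊤}

Trace:
Fixpoint table:
  B0:  IN=(all ⊤)  OUT={f:+; rest ⊤}
  B1:  IN={f:+; rest ⊤}  OUT={e:+, f:+; rest ⊤}
  B2:  IN={e:+, f:+; rest ⊤}  OUT={a:+, e:+, f:+; rest ⊤}
  B3:  IN={a:+, e:+, f:+; rest ⊤}  OUT={a:+, e:+, f:+; rest ⊤}
  B4:  IN={a:+, e:+, f:+; rest ⊤}  OUT={a:+, c:+, e:+, f:+; rest ⊤}
  B5:  IN={a:+, c:+, e:+, f:+; rest ⊤}  OUT={a:+, c:+, e:+, f:+; rest ⊤}
  B6:  IN={a:+, c:+, e:+, f:+; rest ⊤}  OUT={a:+, b:+, c:+, e:+; rest ⊤}
  B7:  IN={a:+, b:+, c:+, e:+; rest ⊤}  OUT={a:+, b:+, c:+, e:+; rest ⊤}
  B8:  IN={a:+, c:+, e:+; rest ⊤}  OUT={a:+, c:+, e:+, f:+; rest ⊤}
  B9:  IN={a:+, c:+, e:+; rest ⊤}  OUT={a:+, c:+, e:+; rest ⊤}

Merge at B7: IN[B7] = OUT[B6] = {a: +, b: +, c: +, d: ⊤, e: +, f: ⊤}
Applying B7's transfer function to that IN value gives OUT[B7] (row B7 above).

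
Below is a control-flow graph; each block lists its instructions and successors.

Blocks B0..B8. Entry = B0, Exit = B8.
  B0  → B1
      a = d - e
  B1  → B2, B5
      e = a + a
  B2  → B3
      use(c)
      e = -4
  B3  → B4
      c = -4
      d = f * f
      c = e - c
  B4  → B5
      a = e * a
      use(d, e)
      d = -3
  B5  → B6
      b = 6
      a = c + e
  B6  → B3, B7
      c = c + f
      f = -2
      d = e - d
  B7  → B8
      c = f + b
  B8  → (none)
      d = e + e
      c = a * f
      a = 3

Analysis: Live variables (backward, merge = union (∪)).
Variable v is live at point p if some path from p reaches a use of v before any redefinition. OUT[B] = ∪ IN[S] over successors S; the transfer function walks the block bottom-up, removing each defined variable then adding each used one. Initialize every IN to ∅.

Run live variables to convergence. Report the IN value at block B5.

Converged values:
  B0: | IN={c, d, e, f} | OUT={a, c, d, f}
  B1: | IN={a, c, d, f} | OUT={a, c, d, e, f}
  B2: | IN={a, c, f} | OUT={a, e, f}
  B3: | IN={a, e, f} | OUT={a, c, d, e, f}
  B4: | IN={a, c, d, e, f} | OUT={c, d, e, f}
  B5: | IN={c, d, e, f} | OUT={a, b, c, d, e, f}
  B6: | IN={a, b, c, d, e, f} | OUT={a, b, e, f}
  B7: | IN={a, b, e, f} | OUT={a, e, f}
  B8: | IN={a, e, f} | OUT={}

Merge at B5: OUT[B5] = IN[B6] = {a, b, c, d, e, f}
Applying B5's transfer function to that OUT value gives IN[B5] (row B5 above).

Answer: {c, d, e, f}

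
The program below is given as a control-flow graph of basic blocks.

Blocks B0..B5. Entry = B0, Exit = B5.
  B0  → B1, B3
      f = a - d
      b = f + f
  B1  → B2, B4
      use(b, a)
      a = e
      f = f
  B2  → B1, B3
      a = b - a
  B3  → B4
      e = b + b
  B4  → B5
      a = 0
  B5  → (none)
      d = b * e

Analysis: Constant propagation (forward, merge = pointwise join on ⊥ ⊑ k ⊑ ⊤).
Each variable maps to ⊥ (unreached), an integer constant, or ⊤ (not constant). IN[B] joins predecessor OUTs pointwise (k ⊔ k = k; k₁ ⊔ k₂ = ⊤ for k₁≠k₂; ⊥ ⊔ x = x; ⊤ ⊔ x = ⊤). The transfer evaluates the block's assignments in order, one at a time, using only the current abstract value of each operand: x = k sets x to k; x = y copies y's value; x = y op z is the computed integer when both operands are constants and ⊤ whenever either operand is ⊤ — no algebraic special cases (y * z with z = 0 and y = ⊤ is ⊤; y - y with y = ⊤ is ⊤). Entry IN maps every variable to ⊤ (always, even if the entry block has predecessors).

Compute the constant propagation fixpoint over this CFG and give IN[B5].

Fixpoint table:
  B0:   IN=(all ⊤)   OUT=(all ⊤)
  B1:   IN=(all ⊤)   OUT=(all ⊤)
  B2:   IN=(all ⊤)   OUT=(all ⊤)
  B3:   IN=(all ⊤)   OUT=(all ⊤)
  B4:   IN=(all ⊤)   OUT={a:0; rest ⊤}
  B5:   IN={a:0; rest ⊤}   OUT={a:0; rest ⊤}

Merge at B5: IN[B5] = OUT[B4] = {a: 0, b: ⊤, c: ⊤, d: ⊤, e: ⊤, f: ⊤}

Answer: {a: 0, b: ⊤, c: ⊤, d: ⊤, e: ⊤, f: ⊤}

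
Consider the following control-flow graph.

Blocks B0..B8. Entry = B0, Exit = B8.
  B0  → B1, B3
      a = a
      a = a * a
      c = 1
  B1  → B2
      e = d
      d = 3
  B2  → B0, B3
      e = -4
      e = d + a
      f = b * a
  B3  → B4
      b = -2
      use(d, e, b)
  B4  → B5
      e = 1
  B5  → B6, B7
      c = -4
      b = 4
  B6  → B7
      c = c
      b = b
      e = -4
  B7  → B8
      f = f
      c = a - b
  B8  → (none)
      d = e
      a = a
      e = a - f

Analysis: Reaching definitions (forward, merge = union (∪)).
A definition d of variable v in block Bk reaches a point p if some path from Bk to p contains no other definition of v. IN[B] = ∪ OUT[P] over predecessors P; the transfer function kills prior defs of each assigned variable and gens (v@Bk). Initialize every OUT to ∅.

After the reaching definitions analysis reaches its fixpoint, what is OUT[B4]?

Fixpoint table:
  B0:   IN={a@B0, c@B0, d@B1, e@B2, f@B2}   OUT={a@B0, c@B0, d@B1, e@B2, f@B2}
  B1:   IN={a@B0, c@B0, d@B1, e@B2, f@B2}   OUT={a@B0, c@B0, d@B1, e@B1, f@B2}
  B2:   IN={a@B0, c@B0, d@B1, e@B1, f@B2}   OUT={a@B0, c@B0, d@B1, e@B2, f@B2}
  B3:   IN={a@B0, c@B0, d@B1, e@B2, f@B2}   OUT={a@B0, b@B3, c@B0, d@B1, e@B2, f@B2}
  B4:   IN={a@B0, b@B3, c@B0, d@B1, e@B2, f@B2}   OUT={a@B0, b@B3, c@B0, d@B1, e@B4, f@B2}
  B5:   IN={a@B0, b@B3, c@B0, d@B1, e@B4, f@B2}   OUT={a@B0, b@B5, c@B5, d@B1, e@B4, f@B2}
  B6:   IN={a@B0, b@B5, c@B5, d@B1, e@B4, f@B2}   OUT={a@B0, b@B6, c@B6, d@B1, e@B6, f@B2}
  B7:   IN={a@B0, b@B5, b@B6, c@B5, c@B6, d@B1, e@B4, e@B6, f@B2}   OUT={a@B0, b@B5, b@B6, c@B7, d@B1, e@B4, e@B6, f@B7}
  B8:   IN={a@B0, b@B5, b@B6, c@B7, d@B1, e@B4, e@B6, f@B7}   OUT={a@B8, b@B5, b@B6, c@B7, d@B8, e@B8, f@B7}

Merge at B4: IN[B4] = OUT[B3] = {a@B0, b@B3, c@B0, d@B1, e@B2, f@B2}
Applying B4's transfer function to that IN value gives OUT[B4] (row B4 above).

Answer: {a@B0, b@B3, c@B0, d@B1, e@B4, f@B2}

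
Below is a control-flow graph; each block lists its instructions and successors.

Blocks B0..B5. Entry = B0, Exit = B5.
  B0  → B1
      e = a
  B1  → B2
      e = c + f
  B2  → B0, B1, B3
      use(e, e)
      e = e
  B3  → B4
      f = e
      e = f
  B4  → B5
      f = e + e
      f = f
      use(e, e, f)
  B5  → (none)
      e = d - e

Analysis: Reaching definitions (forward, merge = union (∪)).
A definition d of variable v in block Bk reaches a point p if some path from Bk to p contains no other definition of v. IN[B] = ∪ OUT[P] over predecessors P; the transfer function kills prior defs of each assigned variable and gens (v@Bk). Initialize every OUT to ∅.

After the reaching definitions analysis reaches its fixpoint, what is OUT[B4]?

Fixpoint table:
  B0: | IN={e@B2} | OUT={e@B0}
  B1: | IN={e@B0, e@B2} | OUT={e@B1}
  B2: | IN={e@B1} | OUT={e@B2}
  B3: | IN={e@B2} | OUT={e@B3, f@B3}
  B4: | IN={e@B3, f@B3} | OUT={e@B3, f@B4}
  B5: | IN={e@B3, f@B4} | OUT={e@B5, f@B4}

Merge at B4: IN[B4] = OUT[B3] = {e@B3, f@B3}
Applying B4's transfer function to that IN value gives OUT[B4] (row B4 above).

Answer: {e@B3, f@B4}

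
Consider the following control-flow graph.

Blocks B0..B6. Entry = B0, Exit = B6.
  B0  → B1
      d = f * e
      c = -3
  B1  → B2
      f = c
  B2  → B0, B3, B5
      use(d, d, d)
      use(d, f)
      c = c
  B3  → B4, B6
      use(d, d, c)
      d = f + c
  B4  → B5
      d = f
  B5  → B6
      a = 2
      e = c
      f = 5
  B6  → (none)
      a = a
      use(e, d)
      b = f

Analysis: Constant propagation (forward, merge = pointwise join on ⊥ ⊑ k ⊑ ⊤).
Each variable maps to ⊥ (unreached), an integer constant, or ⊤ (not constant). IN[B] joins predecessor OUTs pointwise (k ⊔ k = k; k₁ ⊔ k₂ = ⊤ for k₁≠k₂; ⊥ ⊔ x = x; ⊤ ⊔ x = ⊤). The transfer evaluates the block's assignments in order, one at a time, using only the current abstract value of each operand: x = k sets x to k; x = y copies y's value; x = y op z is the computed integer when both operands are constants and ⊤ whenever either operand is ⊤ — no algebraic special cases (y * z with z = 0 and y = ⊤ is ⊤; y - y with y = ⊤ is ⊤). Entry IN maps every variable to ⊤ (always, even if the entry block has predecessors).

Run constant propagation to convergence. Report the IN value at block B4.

Answer: {a: ⊤, b: ⊤, c: -3, d: -6, e: ⊤, f: -3}

Derivation:
Per-block solution:
  B0:   IN=(all ⊤)   OUT={c:-3; rest ⊤}
  B1:   IN={c:-3; rest ⊤}   OUT={c:-3, f:-3; rest ⊤}
  B2:   IN={c:-3, f:-3; rest ⊤}   OUT={c:-3, f:-3; rest ⊤}
  B3:   IN={c:-3, f:-3; rest ⊤}   OUT={c:-3, d:-6, f:-3; rest ⊤}
  B4:   IN={c:-3, d:-6, f:-3; rest ⊤}   OUT={c:-3, d:-3, f:-3; rest ⊤}
  B5:   IN={c:-3, f:-3; rest ⊤}   OUT={a:2, c:-3, e:-3, f:5; rest ⊤}
  B6:   IN={c:-3; rest ⊤}   OUT={c:-3; rest ⊤}

Merge at B4: IN[B4] = OUT[B3] = {a: ⊤, b: ⊤, c: -3, d: -6, e: ⊤, f: -3}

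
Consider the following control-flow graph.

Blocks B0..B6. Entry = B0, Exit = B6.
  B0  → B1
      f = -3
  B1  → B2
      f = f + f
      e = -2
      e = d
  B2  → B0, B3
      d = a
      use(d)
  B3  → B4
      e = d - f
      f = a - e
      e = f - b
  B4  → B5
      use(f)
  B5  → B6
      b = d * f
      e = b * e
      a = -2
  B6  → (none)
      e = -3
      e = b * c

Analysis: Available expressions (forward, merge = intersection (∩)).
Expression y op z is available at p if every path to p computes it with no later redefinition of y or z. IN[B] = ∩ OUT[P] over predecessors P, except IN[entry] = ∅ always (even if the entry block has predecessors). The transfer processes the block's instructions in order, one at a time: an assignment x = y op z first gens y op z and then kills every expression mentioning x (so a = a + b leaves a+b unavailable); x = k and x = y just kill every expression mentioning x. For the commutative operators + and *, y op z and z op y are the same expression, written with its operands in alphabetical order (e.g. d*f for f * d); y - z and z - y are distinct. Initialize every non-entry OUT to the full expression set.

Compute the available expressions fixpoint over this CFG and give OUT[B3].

Answer: {f-b}

Derivation:
Fixpoint table:
  B0:   IN={}   OUT={}
  B1:   IN={}   OUT={}
  B2:   IN={}   OUT={}
  B3:   IN={}   OUT={f-b}
  B4:   IN={f-b}   OUT={f-b}
  B5:   IN={f-b}   OUT={d*f}
  B6:   IN={d*f}   OUT={b*c, d*f}

Merge at B3: IN[B3] = OUT[B2] = {}
Applying B3's transfer function to that IN value gives OUT[B3] (row B3 above).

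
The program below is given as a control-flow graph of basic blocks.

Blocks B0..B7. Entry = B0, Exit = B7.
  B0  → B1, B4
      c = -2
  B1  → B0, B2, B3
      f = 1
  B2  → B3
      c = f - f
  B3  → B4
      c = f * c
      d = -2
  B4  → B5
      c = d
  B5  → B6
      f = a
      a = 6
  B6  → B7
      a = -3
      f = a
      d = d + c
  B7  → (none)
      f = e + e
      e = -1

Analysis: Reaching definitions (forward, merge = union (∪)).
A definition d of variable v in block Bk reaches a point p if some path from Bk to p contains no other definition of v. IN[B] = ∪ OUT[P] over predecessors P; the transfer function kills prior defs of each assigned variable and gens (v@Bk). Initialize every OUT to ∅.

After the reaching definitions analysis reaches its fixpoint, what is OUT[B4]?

Fixpoint table:
  B0:  IN={c@B0, f@B1}  OUT={c@B0, f@B1}
  B1:  IN={c@B0, f@B1}  OUT={c@B0, f@B1}
  B2:  IN={c@B0, f@B1}  OUT={c@B2, f@B1}
  B3:  IN={c@B0, c@B2, f@B1}  OUT={c@B3, d@B3, f@B1}
  B4:  IN={c@B0, c@B3, d@B3, f@B1}  OUT={c@B4, d@B3, f@B1}
  B5:  IN={c@B4, d@B3, f@B1}  OUT={a@B5, c@B4, d@B3, f@B5}
  B6:  IN={a@B5, c@B4, d@B3, f@B5}  OUT={a@B6, c@B4, d@B6, f@B6}
  B7:  IN={a@B6, c@B4, d@B6, f@B6}  OUT={a@B6, c@B4, d@B6, e@B7, f@B7}

Merge at B4: IN[B4] = OUT[B0] ⊔ OUT[B3] = {c@B0, c@B3, d@B3, f@B1}
Applying B4's transfer function to that IN value gives OUT[B4] (row B4 above).

Answer: {c@B4, d@B3, f@B1}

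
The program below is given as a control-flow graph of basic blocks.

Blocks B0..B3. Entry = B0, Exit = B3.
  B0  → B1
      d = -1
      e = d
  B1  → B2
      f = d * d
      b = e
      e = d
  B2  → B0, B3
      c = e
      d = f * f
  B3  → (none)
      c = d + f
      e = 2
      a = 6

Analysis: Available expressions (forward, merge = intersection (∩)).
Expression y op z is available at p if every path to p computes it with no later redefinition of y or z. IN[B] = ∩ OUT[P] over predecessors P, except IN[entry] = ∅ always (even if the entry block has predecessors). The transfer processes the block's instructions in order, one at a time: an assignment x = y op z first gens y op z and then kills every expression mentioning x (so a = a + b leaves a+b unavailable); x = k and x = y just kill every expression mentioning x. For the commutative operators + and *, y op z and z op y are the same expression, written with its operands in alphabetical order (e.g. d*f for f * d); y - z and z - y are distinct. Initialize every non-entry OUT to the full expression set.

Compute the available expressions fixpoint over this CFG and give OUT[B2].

Fixpoint table:
  B0: | IN={} | OUT={}
  B1: | IN={} | OUT={d*d}
  B2: | IN={d*d} | OUT={f*f}
  B3: | IN={f*f} | OUT={d+f, f*f}

Merge at B2: IN[B2] = OUT[B1] = {d*d}
Applying B2's transfer function to that IN value gives OUT[B2] (row B2 above).

Answer: {f*f}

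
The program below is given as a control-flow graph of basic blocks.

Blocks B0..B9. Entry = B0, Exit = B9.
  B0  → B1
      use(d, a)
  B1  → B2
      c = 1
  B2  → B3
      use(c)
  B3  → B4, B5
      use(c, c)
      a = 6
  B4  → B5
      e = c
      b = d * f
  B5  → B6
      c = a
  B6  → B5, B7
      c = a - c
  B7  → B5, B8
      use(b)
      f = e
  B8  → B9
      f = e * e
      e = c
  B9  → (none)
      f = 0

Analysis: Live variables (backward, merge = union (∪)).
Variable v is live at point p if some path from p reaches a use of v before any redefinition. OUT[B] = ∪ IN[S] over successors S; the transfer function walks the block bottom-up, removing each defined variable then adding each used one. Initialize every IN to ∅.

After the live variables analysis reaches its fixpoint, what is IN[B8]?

Fixpoint table:
  B0:  IN={a, b, d, e, f}  OUT={b, d, e, f}
  B1:  IN={b, d, e, f}  OUT={b, c, d, e, f}
  B2:  IN={b, c, d, e, f}  OUT={b, c, d, e, f}
  B3:  IN={b, c, d, e, f}  OUT={a, b, c, d, e, f}
  B4:  IN={a, c, d, f}  OUT={a, b, e}
  B5:  IN={a, b, e}  OUT={a, b, c, e}
  B6:  IN={a, b, c, e}  OUT={a, b, c, e}
  B7:  IN={a, b, c, e}  OUT={a, b, c, e}
  B8:  IN={c, e}  OUT={}
  B9:  IN={}  OUT={}

Merge at B8: OUT[B8] = IN[B9] = {}
Applying B8's transfer function to that OUT value gives IN[B8] (row B8 above).

Answer: {c, e}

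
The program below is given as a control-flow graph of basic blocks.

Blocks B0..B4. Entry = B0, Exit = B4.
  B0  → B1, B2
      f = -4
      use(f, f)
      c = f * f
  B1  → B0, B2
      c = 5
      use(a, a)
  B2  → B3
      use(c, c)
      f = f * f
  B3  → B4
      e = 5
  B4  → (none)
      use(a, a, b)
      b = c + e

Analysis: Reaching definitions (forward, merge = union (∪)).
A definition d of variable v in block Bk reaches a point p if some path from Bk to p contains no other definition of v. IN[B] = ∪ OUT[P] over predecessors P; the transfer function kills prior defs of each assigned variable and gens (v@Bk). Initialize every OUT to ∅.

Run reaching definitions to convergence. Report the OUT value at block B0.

Answer: {c@B0, f@B0}

Trace:
Per-block solution:
  B0:  IN={c@B1, f@B0}  OUT={c@B0, f@B0}
  B1:  IN={c@B0, f@B0}  OUT={c@B1, f@B0}
  B2:  IN={c@B0, c@B1, f@B0}  OUT={c@B0, c@B1, f@B2}
  B3:  IN={c@B0, c@B1, f@B2}  OUT={c@B0, c@B1, e@B3, f@B2}
  B4:  IN={c@B0, c@B1, e@B3, f@B2}  OUT={b@B4, c@B0, c@B1, e@B3, f@B2}

Merge at B0 (entry node, so the boundary value {} is joined with the incoming edge(s)): IN[B0] = {} ⊔ OUT[B1] = {c@B1, f@B0}
Applying B0's transfer function to that IN value gives OUT[B0] (row B0 above).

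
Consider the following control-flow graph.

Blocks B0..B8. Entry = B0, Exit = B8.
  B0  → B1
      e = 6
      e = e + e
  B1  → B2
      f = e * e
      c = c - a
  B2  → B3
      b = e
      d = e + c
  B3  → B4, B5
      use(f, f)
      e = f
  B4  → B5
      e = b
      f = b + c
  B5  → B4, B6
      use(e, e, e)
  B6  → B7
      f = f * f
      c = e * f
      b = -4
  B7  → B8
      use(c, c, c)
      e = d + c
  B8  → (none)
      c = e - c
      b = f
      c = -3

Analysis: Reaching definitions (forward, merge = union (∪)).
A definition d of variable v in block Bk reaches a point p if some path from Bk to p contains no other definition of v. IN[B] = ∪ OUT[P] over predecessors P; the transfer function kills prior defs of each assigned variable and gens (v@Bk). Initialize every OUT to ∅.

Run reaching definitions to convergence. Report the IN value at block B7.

Answer: {b@B6, c@B6, d@B2, e@B3, e@B4, f@B6}

Trace:
Converged values:
  B0:  IN={}  OUT={e@B0}
  B1:  IN={e@B0}  OUT={c@B1, e@B0, f@B1}
  B2:  IN={c@B1, e@B0, f@B1}  OUT={b@B2, c@B1, d@B2, e@B0, f@B1}
  B3:  IN={b@B2, c@B1, d@B2, e@B0, f@B1}  OUT={b@B2, c@B1, d@B2, e@B3, f@B1}
  B4:  IN={b@B2, c@B1, d@B2, e@B3, e@B4, f@B1, f@B4}  OUT={b@B2, c@B1, d@B2, e@B4, f@B4}
  B5:  IN={b@B2, c@B1, d@B2, e@B3, e@B4, f@B1, f@B4}  OUT={b@B2, c@B1, d@B2, e@B3, e@B4, f@B1, f@B4}
  B6:  IN={b@B2, c@B1, d@B2, e@B3, e@B4, f@B1, f@B4}  OUT={b@B6, c@B6, d@B2, e@B3, e@B4, f@B6}
  B7:  IN={b@B6, c@B6, d@B2, e@B3, e@B4, f@B6}  OUT={b@B6, c@B6, d@B2, e@B7, f@B6}
  B8:  IN={b@B6, c@B6, d@B2, e@B7, f@B6}  OUT={b@B8, c@B8, d@B2, e@B7, f@B6}

Merge at B7: IN[B7] = OUT[B6] = {b@B6, c@B6, d@B2, e@B3, e@B4, f@B6}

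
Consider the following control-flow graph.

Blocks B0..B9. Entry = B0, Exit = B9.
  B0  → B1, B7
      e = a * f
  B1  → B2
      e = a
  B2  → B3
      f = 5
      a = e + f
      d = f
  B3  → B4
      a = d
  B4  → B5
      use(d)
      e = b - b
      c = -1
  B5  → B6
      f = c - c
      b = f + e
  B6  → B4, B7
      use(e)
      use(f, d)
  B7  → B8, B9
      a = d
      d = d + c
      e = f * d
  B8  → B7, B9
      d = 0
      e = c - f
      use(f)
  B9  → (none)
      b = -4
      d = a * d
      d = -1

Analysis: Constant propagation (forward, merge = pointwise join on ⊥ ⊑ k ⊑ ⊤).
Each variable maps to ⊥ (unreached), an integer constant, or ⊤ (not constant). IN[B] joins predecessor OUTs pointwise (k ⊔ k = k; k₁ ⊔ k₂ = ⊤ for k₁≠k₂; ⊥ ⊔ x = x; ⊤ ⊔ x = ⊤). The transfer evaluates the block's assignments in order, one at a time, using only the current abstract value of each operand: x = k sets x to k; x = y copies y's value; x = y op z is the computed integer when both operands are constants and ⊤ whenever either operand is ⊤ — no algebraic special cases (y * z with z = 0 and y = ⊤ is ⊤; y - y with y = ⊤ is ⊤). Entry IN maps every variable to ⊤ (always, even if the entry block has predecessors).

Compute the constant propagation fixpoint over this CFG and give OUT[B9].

Converged values:
  B0: | IN=(all ⊤) | OUT=(all ⊤)
  B1: | IN=(all ⊤) | OUT=(all ⊤)
  B2: | IN=(all ⊤) | OUT={d:5, f:5; rest ⊤}
  B3: | IN={d:5, f:5; rest ⊤} | OUT={a:5, d:5, f:5; rest ⊤}
  B4: | IN={a:5, d:5; rest ⊤} | OUT={a:5, c:-1, d:5; rest ⊤}
  B5: | IN={a:5, c:-1, d:5; rest ⊤} | OUT={a:5, c:-1, d:5, f:0; rest ⊤}
  B6: | IN={a:5, c:-1, d:5, f:0; rest ⊤} | OUT={a:5, c:-1, d:5, f:0; rest ⊤}
  B7: | IN=(all ⊤) | OUT=(all ⊤)
  B8: | IN=(all ⊤) | OUT={d:0; rest ⊤}
  B9: | IN=(all ⊤) | OUT={b:-4, d:-1; rest ⊤}

Merge at B9: IN[B9] = OUT[B7] ⊔ OUT[B8] = {a: ⊤, b: ⊤, c: ⊤, d: ⊤, e: ⊤, f: ⊤}
Applying B9's transfer function to that IN value gives OUT[B9] (row B9 above).

Answer: {a: ⊤, b: -4, c: ⊤, d: -1, e: ⊤, f: ⊤}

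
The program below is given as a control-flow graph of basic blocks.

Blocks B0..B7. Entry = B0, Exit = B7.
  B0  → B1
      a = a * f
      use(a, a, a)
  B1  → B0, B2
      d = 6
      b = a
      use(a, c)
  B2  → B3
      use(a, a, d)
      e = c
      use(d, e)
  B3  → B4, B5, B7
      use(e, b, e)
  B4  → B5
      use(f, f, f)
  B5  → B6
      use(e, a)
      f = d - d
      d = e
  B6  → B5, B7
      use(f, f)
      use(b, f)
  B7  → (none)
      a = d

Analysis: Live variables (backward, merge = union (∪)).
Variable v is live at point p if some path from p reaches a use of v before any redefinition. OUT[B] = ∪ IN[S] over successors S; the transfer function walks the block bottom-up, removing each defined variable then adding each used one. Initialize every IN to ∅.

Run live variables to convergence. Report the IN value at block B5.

Per-block solution:
  B0:   IN={a, c, f}   OUT={a, c, f}
  B1:   IN={a, c, f}   OUT={a, b, c, d, f}
  B2:   IN={a, b, c, d, f}   OUT={a, b, d, e, f}
  B3:   IN={a, b, d, e, f}   OUT={a, b, d, e, f}
  B4:   IN={a, b, d, e, f}   OUT={a, b, d, e}
  B5:   IN={a, b, d, e}   OUT={a, b, d, e, f}
  B6:   IN={a, b, d, e, f}   OUT={a, b, d, e}
  B7:   IN={d}   OUT={}

Merge at B5: OUT[B5] = IN[B6] = {a, b, d, e, f}
Applying B5's transfer function to that OUT value gives IN[B5] (row B5 above).

Answer: {a, b, d, e}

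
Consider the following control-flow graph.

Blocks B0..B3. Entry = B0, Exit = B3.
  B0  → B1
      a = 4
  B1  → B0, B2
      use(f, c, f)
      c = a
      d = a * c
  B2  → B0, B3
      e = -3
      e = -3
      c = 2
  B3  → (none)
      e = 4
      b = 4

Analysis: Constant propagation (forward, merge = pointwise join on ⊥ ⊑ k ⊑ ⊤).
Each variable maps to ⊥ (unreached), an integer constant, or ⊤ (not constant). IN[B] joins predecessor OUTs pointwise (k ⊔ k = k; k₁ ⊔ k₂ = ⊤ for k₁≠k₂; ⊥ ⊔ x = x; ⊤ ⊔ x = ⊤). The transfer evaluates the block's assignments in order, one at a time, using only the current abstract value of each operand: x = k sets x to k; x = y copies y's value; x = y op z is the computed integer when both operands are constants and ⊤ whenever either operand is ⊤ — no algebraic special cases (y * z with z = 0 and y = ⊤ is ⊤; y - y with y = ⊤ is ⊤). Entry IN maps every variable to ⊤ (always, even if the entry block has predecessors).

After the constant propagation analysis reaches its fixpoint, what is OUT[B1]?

Per-block solution:
  B0:  IN=(all ⊤)  OUT={a:4; rest ⊤}
  B1:  IN={a:4; rest ⊤}  OUT={a:4, c:4, d:16; rest ⊤}
  B2:  IN={a:4, c:4, d:16; rest ⊤}  OUT={a:4, c:2, d:16, e:-3; rest ⊤}
  B3:  IN={a:4, c:2, d:16, e:-3; rest ⊤}  OUT={a:4, b:4, c:2, d:16, e:4; rest ⊤}

Merge at B1: IN[B1] = OUT[B0] = {a: 4, b: ⊤, c: ⊤, d: ⊤, e: ⊤, f: ⊤}
Applying B1's transfer function to that IN value gives OUT[B1] (row B1 above).

Answer: {a: 4, b: ⊤, c: 4, d: 16, e: ⊤, f: ⊤}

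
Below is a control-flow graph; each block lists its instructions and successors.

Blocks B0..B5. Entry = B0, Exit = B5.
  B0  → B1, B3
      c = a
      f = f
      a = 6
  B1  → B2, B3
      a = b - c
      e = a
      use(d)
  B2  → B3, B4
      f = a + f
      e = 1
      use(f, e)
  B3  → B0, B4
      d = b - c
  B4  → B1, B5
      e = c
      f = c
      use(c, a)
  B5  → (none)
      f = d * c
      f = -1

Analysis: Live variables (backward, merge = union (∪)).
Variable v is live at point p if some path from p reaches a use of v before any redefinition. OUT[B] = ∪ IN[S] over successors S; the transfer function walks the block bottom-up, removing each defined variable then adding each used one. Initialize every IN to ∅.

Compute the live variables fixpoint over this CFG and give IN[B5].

Converged values:
  B0: | IN={a, b, d, f} | OUT={a, b, c, d, f}
  B1: | IN={b, c, d, f} | OUT={a, b, c, d, f}
  B2: | IN={a, b, c, d, f} | OUT={a, b, c, d, f}
  B3: | IN={a, b, c, f} | OUT={a, b, c, d, f}
  B4: | IN={a, b, c, d} | OUT={b, c, d, f}
  B5: | IN={c, d} | OUT={}

B5 is the boundary node: OUT[B5] = {}
Applying B5's transfer function to that OUT value gives IN[B5] (row B5 above).

Answer: {c, d}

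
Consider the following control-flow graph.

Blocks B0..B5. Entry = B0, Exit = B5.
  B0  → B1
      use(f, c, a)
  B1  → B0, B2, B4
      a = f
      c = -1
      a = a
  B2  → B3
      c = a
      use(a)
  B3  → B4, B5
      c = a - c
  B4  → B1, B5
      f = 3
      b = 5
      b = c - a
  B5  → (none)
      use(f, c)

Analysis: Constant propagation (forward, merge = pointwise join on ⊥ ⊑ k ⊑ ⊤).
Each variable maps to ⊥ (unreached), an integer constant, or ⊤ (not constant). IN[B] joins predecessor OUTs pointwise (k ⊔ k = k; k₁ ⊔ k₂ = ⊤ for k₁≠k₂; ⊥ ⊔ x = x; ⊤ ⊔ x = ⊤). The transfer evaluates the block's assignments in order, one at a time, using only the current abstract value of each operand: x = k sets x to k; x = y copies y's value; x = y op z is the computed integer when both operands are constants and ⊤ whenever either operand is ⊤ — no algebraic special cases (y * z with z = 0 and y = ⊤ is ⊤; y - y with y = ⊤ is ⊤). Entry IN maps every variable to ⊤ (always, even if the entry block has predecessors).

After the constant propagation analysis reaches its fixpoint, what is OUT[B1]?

Fixpoint table:
  B0:   IN=(all ⊤)   OUT=(all ⊤)
  B1:   IN=(all ⊤)   OUT={c:-1; rest ⊤}
  B2:   IN={c:-1; rest ⊤}   OUT=(all ⊤)
  B3:   IN=(all ⊤)   OUT=(all ⊤)
  B4:   IN=(all ⊤)   OUT={f:3; rest ⊤}
  B5:   IN=(all ⊤)   OUT=(all ⊤)

Merge at B1: IN[B1] = OUT[B0] ⊔ OUT[B4] = {a: ⊤, b: ⊤, c: ⊤, d: ⊤, e: ⊤, f: ⊤}
Applying B1's transfer function to that IN value gives OUT[B1] (row B1 above).

Answer: {a: ⊤, b: ⊤, c: -1, d: ⊤, e: ⊤, f: ⊤}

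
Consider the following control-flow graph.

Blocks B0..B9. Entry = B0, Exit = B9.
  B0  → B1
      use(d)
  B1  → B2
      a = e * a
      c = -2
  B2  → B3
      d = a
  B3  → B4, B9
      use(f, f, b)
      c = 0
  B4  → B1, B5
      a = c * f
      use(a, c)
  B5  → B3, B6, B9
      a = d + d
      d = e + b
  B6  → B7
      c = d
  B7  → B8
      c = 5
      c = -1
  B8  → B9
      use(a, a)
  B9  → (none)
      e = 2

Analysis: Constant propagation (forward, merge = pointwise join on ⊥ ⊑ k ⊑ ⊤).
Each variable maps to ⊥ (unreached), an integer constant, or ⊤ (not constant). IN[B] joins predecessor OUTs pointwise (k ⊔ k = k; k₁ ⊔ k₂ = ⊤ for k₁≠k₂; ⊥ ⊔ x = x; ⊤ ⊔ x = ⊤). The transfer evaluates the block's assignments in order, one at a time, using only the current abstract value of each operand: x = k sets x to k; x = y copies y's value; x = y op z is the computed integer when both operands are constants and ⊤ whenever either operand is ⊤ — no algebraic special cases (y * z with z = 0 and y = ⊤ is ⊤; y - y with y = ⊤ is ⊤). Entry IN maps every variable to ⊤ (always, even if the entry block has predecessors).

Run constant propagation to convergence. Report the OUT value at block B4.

Answer: {a: ⊤, b: ⊤, c: 0, d: ⊤, e: ⊤, f: ⊤}

Working:
Converged values:
  B0: | IN=(all ⊤) | OUT=(all ⊤)
  B1: | IN=(all ⊤) | OUT={c:-2; rest ⊤}
  B2: | IN={c:-2; rest ⊤} | OUT={c:-2; rest ⊤}
  B3: | IN=(all ⊤) | OUT={c:0; rest ⊤}
  B4: | IN={c:0; rest ⊤} | OUT={c:0; rest ⊤}
  B5: | IN={c:0; rest ⊤} | OUT={c:0; rest ⊤}
  B6: | IN={c:0; rest ⊤} | OUT=(all ⊤)
  B7: | IN=(all ⊤) | OUT={c:-1; rest ⊤}
  B8: | IN={c:-1; rest ⊤} | OUT={c:-1; rest ⊤}
  B9: | IN=(all ⊤) | OUT={e:2; rest ⊤}

Merge at B4: IN[B4] = OUT[B3] = {a: ⊤, b: ⊤, c: 0, d: ⊤, e: ⊤, f: ⊤}
Applying B4's transfer function to that IN value gives OUT[B4] (row B4 above).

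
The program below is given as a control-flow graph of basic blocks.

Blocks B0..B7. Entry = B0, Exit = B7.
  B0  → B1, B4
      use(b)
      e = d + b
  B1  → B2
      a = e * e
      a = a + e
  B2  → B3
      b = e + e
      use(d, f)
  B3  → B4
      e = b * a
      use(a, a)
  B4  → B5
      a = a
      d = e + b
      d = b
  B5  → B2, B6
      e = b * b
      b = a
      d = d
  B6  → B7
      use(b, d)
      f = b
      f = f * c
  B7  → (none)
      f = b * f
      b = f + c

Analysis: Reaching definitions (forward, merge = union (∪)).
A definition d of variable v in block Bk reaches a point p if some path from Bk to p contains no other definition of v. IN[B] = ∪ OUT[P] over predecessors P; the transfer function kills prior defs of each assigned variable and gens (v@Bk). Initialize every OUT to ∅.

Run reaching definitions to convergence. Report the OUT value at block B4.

Answer: {a@B4, b@B2, d@B4, e@B0, e@B3}

Derivation:
Converged values:
  B0:  IN={}  OUT={e@B0}
  B1:  IN={e@B0}  OUT={a@B1, e@B0}
  B2:  IN={a@B1, a@B4, b@B5, d@B5, e@B0, e@B5}  OUT={a@B1, a@B4, b@B2, d@B5, e@B0, e@B5}
  B3:  IN={a@B1, a@B4, b@B2, d@B5, e@B0, e@B5}  OUT={a@B1, a@B4, b@B2, d@B5, e@B3}
  B4:  IN={a@B1, a@B4, b@B2, d@B5, e@B0, e@B3}  OUT={a@B4, b@B2, d@B4, e@B0, e@B3}
  B5:  IN={a@B4, b@B2, d@B4, e@B0, e@B3}  OUT={a@B4, b@B5, d@B5, e@B5}
  B6:  IN={a@B4, b@B5, d@B5, e@B5}  OUT={a@B4, b@B5, d@B5, e@B5, f@B6}
  B7:  IN={a@B4, b@B5, d@B5, e@B5, f@B6}  OUT={a@B4, b@B7, d@B5, e@B5, f@B7}

Merge at B4: IN[B4] = OUT[B0] ⊔ OUT[B3] = {a@B1, a@B4, b@B2, d@B5, e@B0, e@B3}
Applying B4's transfer function to that IN value gives OUT[B4] (row B4 above).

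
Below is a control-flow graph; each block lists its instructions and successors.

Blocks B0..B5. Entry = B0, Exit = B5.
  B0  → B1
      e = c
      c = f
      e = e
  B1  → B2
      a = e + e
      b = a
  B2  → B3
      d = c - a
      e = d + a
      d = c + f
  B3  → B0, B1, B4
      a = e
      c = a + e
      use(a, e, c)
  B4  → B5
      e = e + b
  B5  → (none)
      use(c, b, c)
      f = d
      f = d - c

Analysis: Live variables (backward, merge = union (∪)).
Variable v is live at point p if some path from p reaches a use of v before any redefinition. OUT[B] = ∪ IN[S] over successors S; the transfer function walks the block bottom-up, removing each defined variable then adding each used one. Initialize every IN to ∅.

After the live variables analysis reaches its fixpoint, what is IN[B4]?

Fixpoint table:
  B0:  IN={c, f}  OUT={c, e, f}
  B1:  IN={c, e, f}  OUT={a, b, c, f}
  B2:  IN={a, b, c, f}  OUT={b, d, e, f}
  B3:  IN={b, d, e, f}  OUT={b, c, d, e, f}
  B4:  IN={b, c, d, e}  OUT={b, c, d}
  B5:  IN={b, c, d}  OUT={}

Merge at B4: OUT[B4] = IN[B5] = {b, c, d}
Applying B4's transfer function to that OUT value gives IN[B4] (row B4 above).

Answer: {b, c, d, e}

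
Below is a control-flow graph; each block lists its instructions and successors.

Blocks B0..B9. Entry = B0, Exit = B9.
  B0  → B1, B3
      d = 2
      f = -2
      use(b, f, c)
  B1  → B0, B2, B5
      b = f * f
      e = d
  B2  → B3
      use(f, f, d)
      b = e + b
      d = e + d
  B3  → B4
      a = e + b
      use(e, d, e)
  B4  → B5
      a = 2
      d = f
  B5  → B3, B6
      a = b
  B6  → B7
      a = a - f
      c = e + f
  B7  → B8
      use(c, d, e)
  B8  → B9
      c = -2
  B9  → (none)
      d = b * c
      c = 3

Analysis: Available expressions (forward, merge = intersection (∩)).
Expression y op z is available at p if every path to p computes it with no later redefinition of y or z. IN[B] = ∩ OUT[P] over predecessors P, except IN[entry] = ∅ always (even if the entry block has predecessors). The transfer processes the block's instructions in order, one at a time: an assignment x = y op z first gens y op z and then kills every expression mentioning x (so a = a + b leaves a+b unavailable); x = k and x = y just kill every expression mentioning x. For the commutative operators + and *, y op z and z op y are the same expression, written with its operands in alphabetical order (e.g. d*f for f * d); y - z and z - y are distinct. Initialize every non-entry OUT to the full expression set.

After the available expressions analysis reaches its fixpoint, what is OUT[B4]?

Fixpoint table:
  B0: | IN={} | OUT={}
  B1: | IN={} | OUT={f*f}
  B2: | IN={f*f} | OUT={f*f}
  B3: | IN={} | OUT={b+e}
  B4: | IN={b+e} | OUT={b+e}
  B5: | IN={} | OUT={}
  B6: | IN={} | OUT={e+f}
  B7: | IN={e+f} | OUT={e+f}
  B8: | IN={e+f} | OUT={e+f}
  B9: | IN={e+f} | OUT={e+f}

Merge at B4: IN[B4] = OUT[B3] = {b+e}
Applying B4's transfer function to that IN value gives OUT[B4] (row B4 above).

Answer: {b+e}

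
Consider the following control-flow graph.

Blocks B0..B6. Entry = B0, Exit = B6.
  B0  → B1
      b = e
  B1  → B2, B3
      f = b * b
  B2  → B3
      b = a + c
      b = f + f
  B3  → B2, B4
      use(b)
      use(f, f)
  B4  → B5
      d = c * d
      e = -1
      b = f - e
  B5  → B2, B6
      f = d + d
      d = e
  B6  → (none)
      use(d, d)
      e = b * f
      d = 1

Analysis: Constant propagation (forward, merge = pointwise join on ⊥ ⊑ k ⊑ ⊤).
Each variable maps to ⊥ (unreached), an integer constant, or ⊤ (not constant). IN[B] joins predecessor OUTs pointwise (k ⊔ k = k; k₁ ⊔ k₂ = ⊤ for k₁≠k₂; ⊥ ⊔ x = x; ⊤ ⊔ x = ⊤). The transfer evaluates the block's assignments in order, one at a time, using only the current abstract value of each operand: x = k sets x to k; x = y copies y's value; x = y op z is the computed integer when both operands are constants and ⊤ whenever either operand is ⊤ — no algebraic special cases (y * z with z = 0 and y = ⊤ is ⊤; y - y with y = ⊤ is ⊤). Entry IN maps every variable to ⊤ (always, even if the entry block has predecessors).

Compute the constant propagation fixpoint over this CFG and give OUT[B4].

Per-block solution:
  B0: | IN=(all ⊤) | OUT=(all ⊤)
  B1: | IN=(all ⊤) | OUT=(all ⊤)
  B2: | IN=(all ⊤) | OUT=(all ⊤)
  B3: | IN=(all ⊤) | OUT=(all ⊤)
  B4: | IN=(all ⊤) | OUT={e:-1; rest ⊤}
  B5: | IN={e:-1; rest ⊤} | OUT={d:-1, e:-1; rest ⊤}
  B6: | IN={d:-1, e:-1; rest ⊤} | OUT={d:1; rest ⊤}

Merge at B4: IN[B4] = OUT[B3] = {a: ⊤, b: ⊤, c: ⊤, d: ⊤, e: ⊤, f: ⊤}
Applying B4's transfer function to that IN value gives OUT[B4] (row B4 above).

Answer: {a: ⊤, b: ⊤, c: ⊤, d: ⊤, e: -1, f: ⊤}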